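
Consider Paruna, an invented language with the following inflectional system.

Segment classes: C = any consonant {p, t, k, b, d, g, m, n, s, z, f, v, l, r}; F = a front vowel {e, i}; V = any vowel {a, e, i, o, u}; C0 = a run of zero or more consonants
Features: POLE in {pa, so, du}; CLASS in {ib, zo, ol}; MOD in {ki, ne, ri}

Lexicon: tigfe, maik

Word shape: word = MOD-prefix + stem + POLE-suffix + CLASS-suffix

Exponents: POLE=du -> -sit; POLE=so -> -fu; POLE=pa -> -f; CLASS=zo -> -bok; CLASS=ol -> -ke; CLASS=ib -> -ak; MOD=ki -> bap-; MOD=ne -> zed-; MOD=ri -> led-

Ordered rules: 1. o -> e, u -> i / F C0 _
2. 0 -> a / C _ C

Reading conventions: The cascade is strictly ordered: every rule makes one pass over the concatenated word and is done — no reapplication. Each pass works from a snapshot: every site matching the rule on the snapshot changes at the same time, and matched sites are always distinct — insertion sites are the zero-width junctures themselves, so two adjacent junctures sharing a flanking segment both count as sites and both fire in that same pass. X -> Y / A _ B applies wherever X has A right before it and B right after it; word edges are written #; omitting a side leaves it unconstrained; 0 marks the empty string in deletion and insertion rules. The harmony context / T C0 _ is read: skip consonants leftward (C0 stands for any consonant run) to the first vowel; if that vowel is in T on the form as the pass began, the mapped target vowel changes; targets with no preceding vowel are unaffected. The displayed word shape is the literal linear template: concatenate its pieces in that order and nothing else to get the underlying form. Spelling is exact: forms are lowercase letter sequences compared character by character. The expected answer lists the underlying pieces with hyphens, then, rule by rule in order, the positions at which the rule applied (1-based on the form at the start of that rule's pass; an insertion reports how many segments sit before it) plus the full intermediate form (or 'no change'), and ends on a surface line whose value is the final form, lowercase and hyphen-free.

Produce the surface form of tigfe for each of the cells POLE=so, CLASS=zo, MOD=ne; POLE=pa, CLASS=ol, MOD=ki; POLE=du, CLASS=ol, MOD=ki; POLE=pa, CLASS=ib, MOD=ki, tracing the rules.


cell POLE=so, CLASS=zo, MOD=ne:
underlying: zed-tigfe-fu-bok
1. o -> e, u -> i / F C0 _: fires at position(s) 10: zedtigfefibok
2. 0 -> a / C _ C: inserts after position(s) 3, 6: zedatigafefibok
surface: zedatigafefibok

cell POLE=pa, CLASS=ol, MOD=ki:
underlying: bap-tigfe-f-ke
1. o -> e, u -> i / F C0 _: no change
2. 0 -> a / C _ C: inserts after position(s) 3, 6, 9: bapatigafefake
surface: bapatigafefake

cell POLE=du, CLASS=ol, MOD=ki:
underlying: bap-tigfe-sit-ke
1. o -> e, u -> i / F C0 _: no change
2. 0 -> a / C _ C: inserts after position(s) 3, 6, 11: bapatigafesitake
surface: bapatigafesitake

cell POLE=pa, CLASS=ib, MOD=ki:
underlying: bap-tigfe-f-ak
1. o -> e, u -> i / F C0 _: no change
2. 0 -> a / C _ C: inserts after position(s) 3, 6: bapatigafefak
surface: bapatigafefak


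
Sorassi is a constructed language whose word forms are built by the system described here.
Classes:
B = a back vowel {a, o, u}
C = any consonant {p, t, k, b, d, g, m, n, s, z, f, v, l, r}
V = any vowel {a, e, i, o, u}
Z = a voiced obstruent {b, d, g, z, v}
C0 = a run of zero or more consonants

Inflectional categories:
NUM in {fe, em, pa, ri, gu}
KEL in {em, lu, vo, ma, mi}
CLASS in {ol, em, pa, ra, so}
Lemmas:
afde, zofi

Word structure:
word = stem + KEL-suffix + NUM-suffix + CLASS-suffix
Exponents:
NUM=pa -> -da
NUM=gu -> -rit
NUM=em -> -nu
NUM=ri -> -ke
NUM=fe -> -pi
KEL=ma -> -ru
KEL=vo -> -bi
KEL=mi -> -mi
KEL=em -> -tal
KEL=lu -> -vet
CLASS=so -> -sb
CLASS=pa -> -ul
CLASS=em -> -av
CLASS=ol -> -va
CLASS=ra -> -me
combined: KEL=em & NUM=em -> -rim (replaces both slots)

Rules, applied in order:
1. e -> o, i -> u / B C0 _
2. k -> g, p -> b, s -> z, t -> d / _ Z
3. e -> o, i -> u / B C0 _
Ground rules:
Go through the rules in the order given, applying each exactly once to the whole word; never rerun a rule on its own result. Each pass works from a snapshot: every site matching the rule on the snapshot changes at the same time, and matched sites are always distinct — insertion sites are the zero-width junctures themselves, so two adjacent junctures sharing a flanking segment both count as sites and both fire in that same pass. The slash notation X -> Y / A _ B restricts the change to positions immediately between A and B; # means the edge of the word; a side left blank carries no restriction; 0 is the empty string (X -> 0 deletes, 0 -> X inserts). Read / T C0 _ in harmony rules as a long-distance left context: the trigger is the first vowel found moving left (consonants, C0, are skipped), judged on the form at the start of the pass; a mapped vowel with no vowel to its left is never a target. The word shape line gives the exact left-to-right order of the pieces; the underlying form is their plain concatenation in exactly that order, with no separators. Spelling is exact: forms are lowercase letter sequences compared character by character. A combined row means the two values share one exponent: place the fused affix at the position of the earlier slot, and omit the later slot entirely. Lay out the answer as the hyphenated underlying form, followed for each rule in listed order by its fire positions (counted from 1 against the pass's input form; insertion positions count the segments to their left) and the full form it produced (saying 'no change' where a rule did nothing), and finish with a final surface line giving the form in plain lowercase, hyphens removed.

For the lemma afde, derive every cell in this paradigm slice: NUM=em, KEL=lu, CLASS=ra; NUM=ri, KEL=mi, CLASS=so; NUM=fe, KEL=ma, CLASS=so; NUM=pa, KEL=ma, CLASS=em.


cell NUM=em, KEL=lu, CLASS=ra:
underlying: afde-vet-nu-me
1. e -> o, i -> u / B C0 _: fires at position(s) 4, 11: afdovetnumo
2. k -> g, p -> b, s -> z, t -> d / _ Z: no change
3. e -> o, i -> u / B C0 _: fires at position(s) 6: afdovotnumo
surface: afdovotnumo

cell NUM=ri, KEL=mi, CLASS=so:
underlying: afde-mi-ke-sb
1. e -> o, i -> u / B C0 _: fires at position(s) 4: afdomikesb
2. k -> g, p -> b, s -> z, t -> d / _ Z: fires at position(s) 9: afdomikezb
3. e -> o, i -> u / B C0 _: fires at position(s) 6: afdomukezb
surface: afdomukezb

cell NUM=fe, KEL=ma, CLASS=so:
underlying: afde-ru-pi-sb
1. e -> o, i -> u / B C0 _: fires at position(s) 4, 8: afdorupusb
2. k -> g, p -> b, s -> z, t -> d / _ Z: fires at position(s) 9: afdorupuzb
3. e -> o, i -> u / B C0 _: no change
surface: afdorupuzb

cell NUM=pa, KEL=ma, CLASS=em:
underlying: afde-ru-da-av
1. e -> o, i -> u / B C0 _: fires at position(s) 4: afdorudaav
2. k -> g, p -> b, s -> z, t -> d / _ Z: no change
3. e -> o, i -> u / B C0 _: no change
surface: afdorudaav


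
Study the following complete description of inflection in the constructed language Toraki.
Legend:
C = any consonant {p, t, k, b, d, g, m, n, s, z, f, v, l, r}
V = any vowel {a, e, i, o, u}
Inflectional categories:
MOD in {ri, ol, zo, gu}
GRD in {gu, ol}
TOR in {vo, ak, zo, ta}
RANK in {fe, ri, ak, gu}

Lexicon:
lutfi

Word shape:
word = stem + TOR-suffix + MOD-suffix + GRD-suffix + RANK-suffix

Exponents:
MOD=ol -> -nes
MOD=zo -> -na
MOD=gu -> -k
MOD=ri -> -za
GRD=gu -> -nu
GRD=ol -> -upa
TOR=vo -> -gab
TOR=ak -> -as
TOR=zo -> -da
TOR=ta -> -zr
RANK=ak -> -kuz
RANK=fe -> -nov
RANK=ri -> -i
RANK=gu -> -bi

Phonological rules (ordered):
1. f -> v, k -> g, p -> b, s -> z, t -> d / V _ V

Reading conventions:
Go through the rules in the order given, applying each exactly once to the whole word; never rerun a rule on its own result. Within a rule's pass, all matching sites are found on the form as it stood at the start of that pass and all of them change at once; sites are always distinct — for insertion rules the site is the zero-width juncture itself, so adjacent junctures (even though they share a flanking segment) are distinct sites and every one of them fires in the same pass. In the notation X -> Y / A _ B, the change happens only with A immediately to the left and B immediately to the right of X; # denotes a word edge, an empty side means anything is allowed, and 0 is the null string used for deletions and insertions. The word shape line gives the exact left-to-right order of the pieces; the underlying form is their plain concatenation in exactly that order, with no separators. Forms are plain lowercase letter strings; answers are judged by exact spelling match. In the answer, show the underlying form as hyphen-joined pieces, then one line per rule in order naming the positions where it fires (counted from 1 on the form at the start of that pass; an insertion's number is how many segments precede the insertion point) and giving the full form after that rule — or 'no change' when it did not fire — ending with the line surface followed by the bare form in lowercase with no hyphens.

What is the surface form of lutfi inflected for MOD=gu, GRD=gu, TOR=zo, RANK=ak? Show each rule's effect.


underlying: lutfi-da-k-nu-kuz
1. f -> v, k -> g, p -> b, s -> z, t -> d / V _ V: fires at position(s) 11: lutfidaknuguz
surface: lutfidaknuguz


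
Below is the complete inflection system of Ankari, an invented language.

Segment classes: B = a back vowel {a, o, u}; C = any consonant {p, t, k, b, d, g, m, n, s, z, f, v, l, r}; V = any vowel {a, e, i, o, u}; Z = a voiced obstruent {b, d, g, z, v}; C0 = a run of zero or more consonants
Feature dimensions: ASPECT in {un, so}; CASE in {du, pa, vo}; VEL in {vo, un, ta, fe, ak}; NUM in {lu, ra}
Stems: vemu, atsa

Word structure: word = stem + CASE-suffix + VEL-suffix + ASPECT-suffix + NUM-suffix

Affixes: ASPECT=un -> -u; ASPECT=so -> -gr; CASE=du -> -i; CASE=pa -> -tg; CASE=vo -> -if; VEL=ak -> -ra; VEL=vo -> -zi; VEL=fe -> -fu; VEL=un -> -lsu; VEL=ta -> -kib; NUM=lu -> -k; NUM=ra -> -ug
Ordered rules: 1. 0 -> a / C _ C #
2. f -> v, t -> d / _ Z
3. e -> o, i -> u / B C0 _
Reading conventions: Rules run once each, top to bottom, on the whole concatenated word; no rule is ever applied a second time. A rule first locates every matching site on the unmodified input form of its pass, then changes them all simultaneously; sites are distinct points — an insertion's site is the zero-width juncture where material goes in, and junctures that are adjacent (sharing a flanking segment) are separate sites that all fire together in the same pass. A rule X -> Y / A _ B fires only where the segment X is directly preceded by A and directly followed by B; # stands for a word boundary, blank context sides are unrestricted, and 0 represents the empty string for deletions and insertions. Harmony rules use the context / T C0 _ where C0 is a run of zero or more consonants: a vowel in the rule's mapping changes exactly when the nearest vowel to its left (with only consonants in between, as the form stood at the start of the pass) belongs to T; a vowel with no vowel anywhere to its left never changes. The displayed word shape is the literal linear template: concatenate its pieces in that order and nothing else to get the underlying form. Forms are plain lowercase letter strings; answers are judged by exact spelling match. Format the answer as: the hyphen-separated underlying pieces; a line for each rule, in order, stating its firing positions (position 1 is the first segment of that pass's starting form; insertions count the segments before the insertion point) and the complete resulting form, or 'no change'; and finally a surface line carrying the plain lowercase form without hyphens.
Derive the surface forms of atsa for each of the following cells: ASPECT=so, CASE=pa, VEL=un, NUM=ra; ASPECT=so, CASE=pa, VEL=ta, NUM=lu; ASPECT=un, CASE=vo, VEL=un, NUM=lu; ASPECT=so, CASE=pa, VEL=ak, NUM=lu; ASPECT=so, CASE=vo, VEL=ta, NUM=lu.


cell ASPECT=so, CASE=pa, VEL=un, NUM=ra:
underlying: atsa-tg-lsu-gr-ug
1. 0 -> a / C _ C #: no change
2. f -> v, t -> d / _ Z: fires at position(s) 5: atsadglsugrug
3. e -> o, i -> u / B C0 _: no change
surface: atsadglsugrug

cell ASPECT=so, CASE=pa, VEL=ta, NUM=lu:
underlying: atsa-tg-kib-gr-k
1. 0 -> a / C _ C #: inserts after position(s) 11: atsatgkibgrak
2. f -> v, t -> d / _ Z: fires at position(s) 5: atsadgkibgrak
3. e -> o, i -> u / B C0 _: fires at position(s) 8: atsadgkubgrak
surface: atsadgkubgrak

cell ASPECT=un, CASE=vo, VEL=un, NUM=lu:
underlying: atsa-if-lsu-u-k
1. 0 -> a / C _ C #: no change
2. f -> v, t -> d / _ Z: no change
3. e -> o, i -> u / B C0 _: fires at position(s) 5: atsauflsuuk
surface: atsauflsuuk

cell ASPECT=so, CASE=pa, VEL=ak, NUM=lu:
underlying: atsa-tg-ra-gr-k
1. 0 -> a / C _ C #: inserts after position(s) 10: atsatgragrak
2. f -> v, t -> d / _ Z: fires at position(s) 5: atsadgragrak
3. e -> o, i -> u / B C0 _: no change
surface: atsadgragrak

cell ASPECT=so, CASE=vo, VEL=ta, NUM=lu:
underlying: atsa-if-kib-gr-k
1. 0 -> a / C _ C #: inserts after position(s) 11: atsaifkibgrak
2. f -> v, t -> d / _ Z: no change
3. e -> o, i -> u / B C0 _: fires at position(s) 5: atsaufkibgrak
surface: atsaufkibgrak


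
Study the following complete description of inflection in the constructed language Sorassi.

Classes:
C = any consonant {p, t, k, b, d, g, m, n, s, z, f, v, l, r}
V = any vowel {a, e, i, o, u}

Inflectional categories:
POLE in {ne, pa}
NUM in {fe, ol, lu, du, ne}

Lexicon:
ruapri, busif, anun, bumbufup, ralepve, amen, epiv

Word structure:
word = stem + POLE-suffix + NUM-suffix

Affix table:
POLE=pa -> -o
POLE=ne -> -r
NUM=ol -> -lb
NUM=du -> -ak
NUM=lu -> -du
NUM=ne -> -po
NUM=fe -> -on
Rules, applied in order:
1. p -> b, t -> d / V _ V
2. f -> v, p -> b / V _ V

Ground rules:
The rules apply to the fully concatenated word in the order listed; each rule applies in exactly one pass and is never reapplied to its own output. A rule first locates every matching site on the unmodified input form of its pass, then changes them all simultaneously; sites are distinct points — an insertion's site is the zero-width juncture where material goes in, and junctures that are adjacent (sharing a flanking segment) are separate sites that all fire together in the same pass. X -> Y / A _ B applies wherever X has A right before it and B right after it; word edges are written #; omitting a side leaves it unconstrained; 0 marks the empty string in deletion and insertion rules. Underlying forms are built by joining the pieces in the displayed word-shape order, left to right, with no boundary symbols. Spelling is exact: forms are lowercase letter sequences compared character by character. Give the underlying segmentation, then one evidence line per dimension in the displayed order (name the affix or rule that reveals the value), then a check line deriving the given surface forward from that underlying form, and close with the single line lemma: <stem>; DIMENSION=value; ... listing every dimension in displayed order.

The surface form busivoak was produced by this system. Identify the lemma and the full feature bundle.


underlying: busif-o-ak
POLE=pa - signalled by the affix -o
NUM=du - signalled by the affix -ak
check: busifoak -> busifoak -> busivoak
lemma: busif; POLE=pa; NUM=du


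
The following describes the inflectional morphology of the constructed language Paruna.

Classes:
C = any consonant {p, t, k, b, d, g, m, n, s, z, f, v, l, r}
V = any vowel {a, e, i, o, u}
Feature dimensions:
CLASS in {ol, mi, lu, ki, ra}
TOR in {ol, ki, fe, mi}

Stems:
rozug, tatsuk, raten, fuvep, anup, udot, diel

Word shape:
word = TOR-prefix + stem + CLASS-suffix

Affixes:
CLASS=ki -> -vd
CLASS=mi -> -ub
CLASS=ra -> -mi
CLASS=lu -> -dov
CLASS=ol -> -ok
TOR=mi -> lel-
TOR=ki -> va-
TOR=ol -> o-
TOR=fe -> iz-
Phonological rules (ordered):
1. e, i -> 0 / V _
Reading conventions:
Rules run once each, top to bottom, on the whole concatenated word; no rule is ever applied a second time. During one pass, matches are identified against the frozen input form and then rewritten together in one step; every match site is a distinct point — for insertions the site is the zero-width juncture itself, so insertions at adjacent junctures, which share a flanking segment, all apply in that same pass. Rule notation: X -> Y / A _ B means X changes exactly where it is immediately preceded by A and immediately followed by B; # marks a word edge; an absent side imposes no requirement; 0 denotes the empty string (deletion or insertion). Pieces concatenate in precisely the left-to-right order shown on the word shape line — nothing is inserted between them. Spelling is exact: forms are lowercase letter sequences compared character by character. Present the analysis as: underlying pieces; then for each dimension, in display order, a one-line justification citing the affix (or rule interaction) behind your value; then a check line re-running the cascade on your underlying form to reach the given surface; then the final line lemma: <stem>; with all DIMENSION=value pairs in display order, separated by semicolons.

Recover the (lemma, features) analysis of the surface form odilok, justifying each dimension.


underlying: o-diel-ok
CLASS=ol - signalled by the affix -ok
TOR=ol - signalled by the affix o-
check: odielok -> odilok
lemma: diel; CLASS=ol; TOR=ol


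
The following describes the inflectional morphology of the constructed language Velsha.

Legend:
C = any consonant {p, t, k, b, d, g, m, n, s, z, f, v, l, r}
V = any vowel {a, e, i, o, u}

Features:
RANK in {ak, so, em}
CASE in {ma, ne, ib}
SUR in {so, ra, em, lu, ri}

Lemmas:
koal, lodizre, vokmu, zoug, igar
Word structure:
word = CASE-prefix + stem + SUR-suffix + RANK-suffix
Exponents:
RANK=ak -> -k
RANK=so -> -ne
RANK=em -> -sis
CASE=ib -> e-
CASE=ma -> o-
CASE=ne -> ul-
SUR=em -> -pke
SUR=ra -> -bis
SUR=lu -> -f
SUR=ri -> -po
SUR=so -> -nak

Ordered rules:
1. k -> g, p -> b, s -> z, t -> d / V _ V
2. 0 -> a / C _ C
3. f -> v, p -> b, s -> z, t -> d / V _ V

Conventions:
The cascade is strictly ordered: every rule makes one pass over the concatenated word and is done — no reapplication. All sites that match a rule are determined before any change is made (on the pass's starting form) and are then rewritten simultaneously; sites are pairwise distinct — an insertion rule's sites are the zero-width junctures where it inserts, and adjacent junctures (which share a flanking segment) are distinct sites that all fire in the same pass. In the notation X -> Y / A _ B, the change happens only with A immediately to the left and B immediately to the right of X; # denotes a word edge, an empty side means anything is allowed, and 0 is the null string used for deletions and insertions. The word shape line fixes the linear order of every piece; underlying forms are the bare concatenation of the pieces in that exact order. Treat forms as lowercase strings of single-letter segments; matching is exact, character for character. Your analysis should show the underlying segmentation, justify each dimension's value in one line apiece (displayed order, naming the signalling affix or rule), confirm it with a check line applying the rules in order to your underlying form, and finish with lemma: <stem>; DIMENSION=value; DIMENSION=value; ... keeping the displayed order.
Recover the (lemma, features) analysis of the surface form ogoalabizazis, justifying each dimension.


underlying: o-koal-bis-sis
RANK=em - signalled by the affix -sis
CASE=ma - signalled by the affix o-
SUR=ra - signalled by the affix -bis
check: okoalbissis -> ogoalbissis -> ogoalabisasis -> ogoalabizazis
lemma: koal; RANK=em; CASE=ma; SUR=ra


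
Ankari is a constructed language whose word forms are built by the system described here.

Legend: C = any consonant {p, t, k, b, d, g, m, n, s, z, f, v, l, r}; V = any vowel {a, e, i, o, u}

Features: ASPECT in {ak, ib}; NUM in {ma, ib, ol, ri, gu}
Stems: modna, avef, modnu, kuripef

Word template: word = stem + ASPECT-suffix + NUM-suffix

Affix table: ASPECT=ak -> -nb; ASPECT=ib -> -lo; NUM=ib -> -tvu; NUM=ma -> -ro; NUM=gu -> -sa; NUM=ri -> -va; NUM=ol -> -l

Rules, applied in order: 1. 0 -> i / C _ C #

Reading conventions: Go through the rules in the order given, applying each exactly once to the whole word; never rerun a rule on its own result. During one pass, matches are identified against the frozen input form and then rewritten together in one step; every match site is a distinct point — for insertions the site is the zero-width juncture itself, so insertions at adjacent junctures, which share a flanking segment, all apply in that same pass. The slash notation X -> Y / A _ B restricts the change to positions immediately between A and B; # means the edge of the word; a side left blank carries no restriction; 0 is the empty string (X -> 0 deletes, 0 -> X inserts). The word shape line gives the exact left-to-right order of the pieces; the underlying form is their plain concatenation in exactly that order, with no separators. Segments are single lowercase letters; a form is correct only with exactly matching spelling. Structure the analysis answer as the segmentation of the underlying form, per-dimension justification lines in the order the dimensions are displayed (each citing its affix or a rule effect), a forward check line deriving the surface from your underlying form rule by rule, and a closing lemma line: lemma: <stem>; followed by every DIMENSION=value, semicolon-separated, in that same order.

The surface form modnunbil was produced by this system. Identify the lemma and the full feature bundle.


underlying: modnu-nb-l
ASPECT=ak - signalled by the affix -nb
NUM=ol - signalled by the affix -l
check: modnunbl -> modnunbil
lemma: modnu; ASPECT=ak; NUM=ol


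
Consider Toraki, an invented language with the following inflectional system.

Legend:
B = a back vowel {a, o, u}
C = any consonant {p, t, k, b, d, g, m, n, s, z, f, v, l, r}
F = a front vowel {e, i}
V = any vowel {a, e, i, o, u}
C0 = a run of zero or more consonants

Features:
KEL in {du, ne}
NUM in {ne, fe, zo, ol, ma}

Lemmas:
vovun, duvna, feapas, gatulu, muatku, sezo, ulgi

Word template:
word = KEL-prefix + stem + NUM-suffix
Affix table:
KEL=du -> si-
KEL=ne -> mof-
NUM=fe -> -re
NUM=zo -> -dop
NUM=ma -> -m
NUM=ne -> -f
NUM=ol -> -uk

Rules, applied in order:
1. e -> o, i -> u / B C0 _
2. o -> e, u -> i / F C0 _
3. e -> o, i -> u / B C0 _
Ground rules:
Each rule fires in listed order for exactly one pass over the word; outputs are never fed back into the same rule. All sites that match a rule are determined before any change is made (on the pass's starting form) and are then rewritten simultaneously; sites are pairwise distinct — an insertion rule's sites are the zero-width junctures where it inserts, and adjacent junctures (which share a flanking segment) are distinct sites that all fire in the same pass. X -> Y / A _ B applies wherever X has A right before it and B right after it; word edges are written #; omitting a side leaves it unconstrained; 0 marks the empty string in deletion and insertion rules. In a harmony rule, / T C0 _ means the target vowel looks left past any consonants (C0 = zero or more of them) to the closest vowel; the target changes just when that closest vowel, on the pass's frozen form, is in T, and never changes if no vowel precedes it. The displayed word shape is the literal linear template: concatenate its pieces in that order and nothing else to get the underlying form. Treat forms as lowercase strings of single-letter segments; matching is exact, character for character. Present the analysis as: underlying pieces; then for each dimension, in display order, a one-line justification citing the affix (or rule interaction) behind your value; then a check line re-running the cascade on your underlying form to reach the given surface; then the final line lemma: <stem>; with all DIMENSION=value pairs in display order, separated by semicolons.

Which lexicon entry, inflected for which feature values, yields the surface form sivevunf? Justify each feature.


underlying: si-vovun-f
KEL=du - signalled by the affix si-
NUM=ne - signalled by the affix -f
check: sivovunf -> sivovunf -> sivevunf -> sivevunf
lemma: vovun; KEL=du; NUM=ne


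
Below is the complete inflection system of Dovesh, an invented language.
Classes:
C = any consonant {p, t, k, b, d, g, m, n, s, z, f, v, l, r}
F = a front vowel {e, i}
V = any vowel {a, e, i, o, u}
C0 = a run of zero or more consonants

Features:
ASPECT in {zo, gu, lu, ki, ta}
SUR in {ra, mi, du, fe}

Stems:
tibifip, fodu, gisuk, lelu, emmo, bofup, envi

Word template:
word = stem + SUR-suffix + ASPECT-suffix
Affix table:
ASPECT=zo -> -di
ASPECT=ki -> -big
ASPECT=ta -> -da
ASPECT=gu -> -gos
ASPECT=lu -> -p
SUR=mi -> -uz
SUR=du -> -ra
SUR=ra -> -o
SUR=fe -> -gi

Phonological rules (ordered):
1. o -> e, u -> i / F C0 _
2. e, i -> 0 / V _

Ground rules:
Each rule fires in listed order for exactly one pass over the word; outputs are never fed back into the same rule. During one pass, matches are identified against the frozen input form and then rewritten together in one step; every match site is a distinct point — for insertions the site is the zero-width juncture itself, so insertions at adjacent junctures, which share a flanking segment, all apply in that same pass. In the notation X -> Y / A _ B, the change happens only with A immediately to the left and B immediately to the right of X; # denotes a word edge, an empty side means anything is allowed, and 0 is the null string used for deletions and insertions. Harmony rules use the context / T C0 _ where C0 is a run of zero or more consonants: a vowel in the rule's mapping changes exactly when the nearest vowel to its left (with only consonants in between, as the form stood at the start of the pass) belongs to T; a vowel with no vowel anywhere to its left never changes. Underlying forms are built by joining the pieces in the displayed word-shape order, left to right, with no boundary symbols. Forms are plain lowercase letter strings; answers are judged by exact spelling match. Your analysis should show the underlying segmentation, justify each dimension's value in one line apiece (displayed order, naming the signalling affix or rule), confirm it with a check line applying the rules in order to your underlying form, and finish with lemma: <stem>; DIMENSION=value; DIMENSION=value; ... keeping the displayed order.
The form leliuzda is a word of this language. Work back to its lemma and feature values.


underlying: lelu-uz-da
ASPECT=ta - signalled by the affix -da
SUR=mi - signalled by the affix -uz
check: leluuzda -> leliuzda -> leliuzda
lemma: lelu; ASPECT=ta; SUR=mi


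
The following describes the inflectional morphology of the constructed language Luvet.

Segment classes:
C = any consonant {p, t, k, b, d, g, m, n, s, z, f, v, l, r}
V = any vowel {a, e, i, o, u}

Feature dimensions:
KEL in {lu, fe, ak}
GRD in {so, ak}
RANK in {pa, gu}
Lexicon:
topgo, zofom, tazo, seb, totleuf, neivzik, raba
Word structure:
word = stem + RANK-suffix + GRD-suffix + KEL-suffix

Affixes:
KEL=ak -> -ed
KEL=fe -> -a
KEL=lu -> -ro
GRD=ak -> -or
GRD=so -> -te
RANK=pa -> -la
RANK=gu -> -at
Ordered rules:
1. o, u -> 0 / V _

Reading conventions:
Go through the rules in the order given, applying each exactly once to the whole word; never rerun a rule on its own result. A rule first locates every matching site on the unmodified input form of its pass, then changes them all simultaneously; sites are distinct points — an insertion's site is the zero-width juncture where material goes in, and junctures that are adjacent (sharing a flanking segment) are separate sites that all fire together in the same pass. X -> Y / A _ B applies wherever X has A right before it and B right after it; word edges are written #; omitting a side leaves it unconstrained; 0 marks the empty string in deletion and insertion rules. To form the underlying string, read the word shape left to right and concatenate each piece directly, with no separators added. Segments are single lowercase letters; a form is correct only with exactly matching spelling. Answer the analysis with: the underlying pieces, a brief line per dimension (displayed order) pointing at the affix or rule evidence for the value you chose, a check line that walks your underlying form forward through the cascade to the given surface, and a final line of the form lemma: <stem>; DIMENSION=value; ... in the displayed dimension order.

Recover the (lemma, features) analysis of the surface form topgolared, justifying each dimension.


underlying: topgo-la-or-ed
KEL=ak - signalled by the affix -ed
GRD=ak - signalled by the affix -or
RANK=pa - signalled by the affix -la
check: topgolaored -> topgolared
lemma: topgo; KEL=ak; GRD=ak; RANK=pa


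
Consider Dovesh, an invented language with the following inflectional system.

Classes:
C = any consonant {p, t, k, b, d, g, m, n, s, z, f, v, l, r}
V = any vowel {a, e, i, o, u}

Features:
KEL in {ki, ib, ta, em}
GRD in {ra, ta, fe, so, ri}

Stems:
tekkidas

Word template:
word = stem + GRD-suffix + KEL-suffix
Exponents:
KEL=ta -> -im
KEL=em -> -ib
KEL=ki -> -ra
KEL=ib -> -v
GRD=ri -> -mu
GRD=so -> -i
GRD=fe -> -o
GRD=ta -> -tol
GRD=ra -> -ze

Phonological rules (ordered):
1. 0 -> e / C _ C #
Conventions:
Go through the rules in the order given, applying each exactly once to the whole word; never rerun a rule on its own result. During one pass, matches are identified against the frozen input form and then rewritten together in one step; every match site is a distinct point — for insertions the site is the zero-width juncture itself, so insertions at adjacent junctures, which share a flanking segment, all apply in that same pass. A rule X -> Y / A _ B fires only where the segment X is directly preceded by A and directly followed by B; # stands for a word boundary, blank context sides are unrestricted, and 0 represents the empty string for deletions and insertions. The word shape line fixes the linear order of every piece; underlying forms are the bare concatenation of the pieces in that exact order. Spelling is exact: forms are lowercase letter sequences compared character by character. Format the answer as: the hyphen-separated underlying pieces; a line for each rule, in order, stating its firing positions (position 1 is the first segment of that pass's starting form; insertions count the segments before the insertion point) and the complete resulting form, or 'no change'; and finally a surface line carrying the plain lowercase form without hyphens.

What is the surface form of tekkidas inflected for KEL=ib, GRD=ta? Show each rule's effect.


underlying: tekkidas-tol-v
1. 0 -> e / C _ C #: inserts after position(s) 11: tekkidastolev
surface: tekkidastolev


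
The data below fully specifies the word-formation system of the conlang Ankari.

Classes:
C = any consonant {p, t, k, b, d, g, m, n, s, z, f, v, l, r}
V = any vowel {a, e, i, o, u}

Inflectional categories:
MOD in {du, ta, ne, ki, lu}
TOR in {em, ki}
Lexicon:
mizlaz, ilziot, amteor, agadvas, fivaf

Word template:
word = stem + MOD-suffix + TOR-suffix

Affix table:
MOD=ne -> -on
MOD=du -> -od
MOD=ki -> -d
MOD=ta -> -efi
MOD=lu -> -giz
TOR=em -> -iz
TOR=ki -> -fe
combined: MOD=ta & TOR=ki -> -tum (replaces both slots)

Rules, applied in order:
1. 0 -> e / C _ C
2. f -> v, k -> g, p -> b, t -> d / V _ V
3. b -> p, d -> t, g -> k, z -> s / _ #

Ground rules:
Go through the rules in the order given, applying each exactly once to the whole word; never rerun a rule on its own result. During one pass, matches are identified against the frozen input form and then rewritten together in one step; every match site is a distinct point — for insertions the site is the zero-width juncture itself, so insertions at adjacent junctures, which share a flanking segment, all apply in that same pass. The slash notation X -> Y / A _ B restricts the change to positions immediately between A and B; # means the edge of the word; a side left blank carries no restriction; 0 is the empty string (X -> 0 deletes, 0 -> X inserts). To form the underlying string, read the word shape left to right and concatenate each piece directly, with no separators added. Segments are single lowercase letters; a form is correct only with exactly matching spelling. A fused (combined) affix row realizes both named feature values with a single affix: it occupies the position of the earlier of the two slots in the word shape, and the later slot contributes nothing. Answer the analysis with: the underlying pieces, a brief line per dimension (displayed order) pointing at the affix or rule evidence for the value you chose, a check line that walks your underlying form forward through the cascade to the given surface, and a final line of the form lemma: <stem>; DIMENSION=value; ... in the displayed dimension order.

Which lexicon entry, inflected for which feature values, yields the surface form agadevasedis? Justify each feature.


underlying: agadvas-d-iz
MOD=ki - signalled by the affix -d
TOR=em - signalled by the affix -iz
check: agadvasdiz -> agadevasediz -> agadevasediz -> agadevasedis
lemma: agadvas; MOD=ki; TOR=em


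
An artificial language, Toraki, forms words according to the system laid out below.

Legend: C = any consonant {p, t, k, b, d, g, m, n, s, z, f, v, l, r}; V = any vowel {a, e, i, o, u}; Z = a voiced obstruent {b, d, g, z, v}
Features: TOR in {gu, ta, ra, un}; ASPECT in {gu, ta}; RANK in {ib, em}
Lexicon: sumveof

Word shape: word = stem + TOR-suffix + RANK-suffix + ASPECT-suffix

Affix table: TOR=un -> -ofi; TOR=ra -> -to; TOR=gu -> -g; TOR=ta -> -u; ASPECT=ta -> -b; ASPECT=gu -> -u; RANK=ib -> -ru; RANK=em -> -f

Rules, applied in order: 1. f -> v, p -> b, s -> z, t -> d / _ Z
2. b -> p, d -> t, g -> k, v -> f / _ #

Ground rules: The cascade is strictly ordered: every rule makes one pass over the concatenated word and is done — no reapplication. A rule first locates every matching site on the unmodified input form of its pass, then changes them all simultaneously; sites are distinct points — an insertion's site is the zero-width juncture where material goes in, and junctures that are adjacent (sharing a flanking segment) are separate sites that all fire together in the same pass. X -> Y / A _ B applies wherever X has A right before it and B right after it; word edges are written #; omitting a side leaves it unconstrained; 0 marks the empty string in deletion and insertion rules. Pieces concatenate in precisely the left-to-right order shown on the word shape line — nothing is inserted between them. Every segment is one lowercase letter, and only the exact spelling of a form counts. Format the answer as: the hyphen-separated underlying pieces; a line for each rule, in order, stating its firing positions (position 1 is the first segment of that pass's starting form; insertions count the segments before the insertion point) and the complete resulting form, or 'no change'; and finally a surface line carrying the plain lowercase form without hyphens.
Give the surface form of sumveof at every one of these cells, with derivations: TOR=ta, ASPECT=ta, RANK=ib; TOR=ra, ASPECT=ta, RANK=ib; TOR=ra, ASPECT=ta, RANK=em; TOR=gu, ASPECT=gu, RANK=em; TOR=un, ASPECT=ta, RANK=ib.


cell TOR=ta, ASPECT=ta, RANK=ib:
underlying: sumveof-u-ru-b
1. f -> v, p -> b, s -> z, t -> d / _ Z: no change
2. b -> p, d -> t, g -> k, v -> f / _ #: fires at position(s) 11: sumveofurup
surface: sumveofurup

cell TOR=ra, ASPECT=ta, RANK=ib:
underlying: sumveof-to-ru-b
1. f -> v, p -> b, s -> z, t -> d / _ Z: no change
2. b -> p, d -> t, g -> k, v -> f / _ #: fires at position(s) 12: sumveoftorup
surface: sumveoftorup

cell TOR=ra, ASPECT=ta, RANK=em:
underlying: sumveof-to-f-b
1. f -> v, p -> b, s -> z, t -> d / _ Z: fires at position(s) 10: sumveoftovb
2. b -> p, d -> t, g -> k, v -> f / _ #: fires at position(s) 11: sumveoftovp
surface: sumveoftovp

cell TOR=gu, ASPECT=gu, RANK=em:
underlying: sumveof-g-f-u
1. f -> v, p -> b, s -> z, t -> d / _ Z: fires at position(s) 7: sumveovgfu
2. b -> p, d -> t, g -> k, v -> f / _ #: no change
surface: sumveovgfu

cell TOR=un, ASPECT=ta, RANK=ib:
underlying: sumveof-ofi-ru-b
1. f -> v, p -> b, s -> z, t -> d / _ Z: no change
2. b -> p, d -> t, g -> k, v -> f / _ #: fires at position(s) 13: sumveofofirup
surface: sumveofofirup


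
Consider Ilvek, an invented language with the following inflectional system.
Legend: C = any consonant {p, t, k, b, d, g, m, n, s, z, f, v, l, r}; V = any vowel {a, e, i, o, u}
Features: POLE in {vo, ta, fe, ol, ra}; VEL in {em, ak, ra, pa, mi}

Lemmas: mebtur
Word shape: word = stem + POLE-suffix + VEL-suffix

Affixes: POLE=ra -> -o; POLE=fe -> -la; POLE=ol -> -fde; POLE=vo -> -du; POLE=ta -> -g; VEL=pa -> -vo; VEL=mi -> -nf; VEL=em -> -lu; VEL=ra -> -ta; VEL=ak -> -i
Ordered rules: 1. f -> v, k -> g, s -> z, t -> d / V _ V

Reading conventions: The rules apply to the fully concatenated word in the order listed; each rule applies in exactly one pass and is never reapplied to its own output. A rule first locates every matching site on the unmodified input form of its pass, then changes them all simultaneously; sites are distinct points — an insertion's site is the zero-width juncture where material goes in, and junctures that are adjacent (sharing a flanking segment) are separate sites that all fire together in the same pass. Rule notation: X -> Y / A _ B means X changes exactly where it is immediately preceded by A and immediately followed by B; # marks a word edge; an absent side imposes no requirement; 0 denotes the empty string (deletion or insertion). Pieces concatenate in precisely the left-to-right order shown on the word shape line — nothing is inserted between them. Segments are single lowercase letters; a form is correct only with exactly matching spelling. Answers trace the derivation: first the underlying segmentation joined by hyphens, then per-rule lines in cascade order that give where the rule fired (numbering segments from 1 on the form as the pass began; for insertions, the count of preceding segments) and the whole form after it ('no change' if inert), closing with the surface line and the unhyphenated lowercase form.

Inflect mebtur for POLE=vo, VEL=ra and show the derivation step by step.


underlying: mebtur-du-ta
1. f -> v, k -> g, s -> z, t -> d / V _ V: fires at position(s) 9: mebturduda
surface: mebturduda


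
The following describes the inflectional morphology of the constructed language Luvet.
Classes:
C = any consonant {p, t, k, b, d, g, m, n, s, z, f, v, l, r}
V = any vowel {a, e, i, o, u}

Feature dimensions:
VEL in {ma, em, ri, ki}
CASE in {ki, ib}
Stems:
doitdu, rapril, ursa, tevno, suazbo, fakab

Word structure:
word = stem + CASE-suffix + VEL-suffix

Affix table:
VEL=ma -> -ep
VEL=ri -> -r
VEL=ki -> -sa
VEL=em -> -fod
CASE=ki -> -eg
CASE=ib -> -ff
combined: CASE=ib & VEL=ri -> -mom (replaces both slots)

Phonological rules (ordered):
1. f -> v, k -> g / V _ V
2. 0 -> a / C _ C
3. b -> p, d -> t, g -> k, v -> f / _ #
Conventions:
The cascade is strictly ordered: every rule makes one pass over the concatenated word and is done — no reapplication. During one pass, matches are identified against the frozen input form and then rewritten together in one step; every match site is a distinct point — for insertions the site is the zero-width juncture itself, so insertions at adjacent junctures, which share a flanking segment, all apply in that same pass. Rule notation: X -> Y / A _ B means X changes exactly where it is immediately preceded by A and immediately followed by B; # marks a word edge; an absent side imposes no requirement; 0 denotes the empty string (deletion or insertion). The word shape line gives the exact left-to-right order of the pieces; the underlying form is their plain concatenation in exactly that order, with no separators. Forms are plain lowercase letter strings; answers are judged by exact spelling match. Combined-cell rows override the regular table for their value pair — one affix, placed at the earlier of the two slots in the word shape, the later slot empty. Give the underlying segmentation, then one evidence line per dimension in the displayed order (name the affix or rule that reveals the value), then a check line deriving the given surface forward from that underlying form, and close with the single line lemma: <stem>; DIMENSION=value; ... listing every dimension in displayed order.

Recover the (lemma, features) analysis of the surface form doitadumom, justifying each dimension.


underlying: doitdu-mom
VEL=ri - signalled by the combined affix row
CASE=ib - signalled by the combined affix row
check: doitdumom -> doitdumom -> doitadumom -> doitadumom
lemma: doitdu; VEL=ri; CASE=ib
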